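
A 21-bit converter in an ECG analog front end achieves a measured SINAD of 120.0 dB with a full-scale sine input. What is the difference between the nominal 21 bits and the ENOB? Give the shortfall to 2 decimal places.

N_eff = (120.0 − 1.76)/6.02 = 19.6412 bits.
21 − 19.6412 = 1.36 bits below nominal.

1.36 bits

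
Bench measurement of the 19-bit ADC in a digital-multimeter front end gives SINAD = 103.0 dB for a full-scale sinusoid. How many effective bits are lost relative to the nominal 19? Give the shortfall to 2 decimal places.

2.18 bits

N_eff = (103.0 − 1.76)/6.02 = 16.8173 bits.
Lost resolution: 19 − 16.8173 = 2.1827 bits.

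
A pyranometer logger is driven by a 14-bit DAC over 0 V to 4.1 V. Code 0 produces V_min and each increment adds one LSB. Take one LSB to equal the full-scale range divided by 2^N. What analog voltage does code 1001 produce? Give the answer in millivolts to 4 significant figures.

250.5 mV

Span = 4.1 V. LSB = 4.1 V / 2^14.
V_out = 0 + 1001 × (4.1/16384) V
      = 0 V + 0.250494 V = 0.250494 V.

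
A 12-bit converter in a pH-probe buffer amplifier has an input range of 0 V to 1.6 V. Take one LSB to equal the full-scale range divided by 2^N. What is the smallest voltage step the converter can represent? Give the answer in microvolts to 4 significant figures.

Full-scale range = 1.6 V.
There are 2^12 = 4096 steps.
One LSB is 1.6 V / 4096 = 390.6 µV.

390.6 µV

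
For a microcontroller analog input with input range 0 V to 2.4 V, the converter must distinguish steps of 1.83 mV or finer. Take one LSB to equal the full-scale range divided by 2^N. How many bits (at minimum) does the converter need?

11 bits

Span = 2.4 V.
Required number of levels: 2.4/1.83 mV = 1311.5; smallest N with 2^N ≥ that is 11.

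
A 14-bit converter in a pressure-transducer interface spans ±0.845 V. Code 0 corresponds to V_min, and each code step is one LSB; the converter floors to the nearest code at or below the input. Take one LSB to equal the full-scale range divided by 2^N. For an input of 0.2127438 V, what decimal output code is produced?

The full-scale span is 0.845 − (-0.845) = 1.69 V. LSB = 1.69 V / 2^14 ≈ 103.1 µV.
(V_in − V_min) × 2^14/range = (0.2127438 − (-0.845)) × 16384/1.69 = 10254.482.
Floor → code = 10254.

10254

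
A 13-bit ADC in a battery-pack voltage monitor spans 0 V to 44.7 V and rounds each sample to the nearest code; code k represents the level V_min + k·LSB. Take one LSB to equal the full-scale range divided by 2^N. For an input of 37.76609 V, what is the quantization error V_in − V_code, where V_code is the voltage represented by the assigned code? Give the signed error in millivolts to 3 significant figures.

Span = 44.7 V. LSB = 44.7 V / 2^13 ≈ 5.457 mV.
(37.76609 − (0)) / LSB = 37.76609 × 8192/44.7 = 6921.2485. Nearest integer: k = 6921.
V_code = V_min + k × range/2^13 = 0 + 6921 × 44.7/8192 = 37.76473389 V.
Error = V_in − V_code = 37.76609 − (37.76473389) = +1.36 mV.

+1.36 mV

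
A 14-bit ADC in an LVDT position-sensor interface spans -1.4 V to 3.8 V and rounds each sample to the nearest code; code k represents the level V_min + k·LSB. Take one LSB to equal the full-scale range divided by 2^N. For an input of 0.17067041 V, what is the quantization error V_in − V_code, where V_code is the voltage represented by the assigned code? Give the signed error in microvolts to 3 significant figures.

−57.1 µV

Full-scale range = 3.8 V − (-1.4 V) = 5.2 V. LSB = 5.2 V / 2^14 ≈ 317.4 µV.
(V_in − V_min)/LSB = (0.17067041 − (-1.4)) × 16384/5.2 = 4948.8200 → nearest code k = 4949.
V_code = V_min + k × range/2^14 = -1.4 + 4949 × 5.2/16384 = 0.17072753906 V.
e = 0.17067041 − (0.17072753906) = −57.1 µV.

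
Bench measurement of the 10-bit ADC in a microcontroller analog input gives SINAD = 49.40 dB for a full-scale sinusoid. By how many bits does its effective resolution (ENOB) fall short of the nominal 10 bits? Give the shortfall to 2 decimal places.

2.09 bits

ENOB = (SINAD − 1.76)/6.02 = (49.40 − 1.76)/6.02 = 7.9136 bits.
Lost resolution: 10 − 7.9136 = 2.0864 bits.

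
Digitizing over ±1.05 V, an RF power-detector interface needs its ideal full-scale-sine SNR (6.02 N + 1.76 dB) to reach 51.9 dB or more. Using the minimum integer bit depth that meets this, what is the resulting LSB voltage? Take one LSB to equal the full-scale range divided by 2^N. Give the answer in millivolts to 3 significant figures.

4.10 mV

Full-scale range = 1.05 V − (-1.05 V) = 2.1 V.
N ≥ (51.9 − 1.76)/6.02 = 8.329 → N_min = 9.
LSB = 2.1 V / 2^9 = 4.10 mV.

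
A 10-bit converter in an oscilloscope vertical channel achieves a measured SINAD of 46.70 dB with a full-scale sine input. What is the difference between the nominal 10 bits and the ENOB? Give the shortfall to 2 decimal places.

2.53 bits

N_eff = (46.70 − 1.76)/6.02 = 7.4651 bits.
10 − 7.4651 = 2.53 bits below nominal.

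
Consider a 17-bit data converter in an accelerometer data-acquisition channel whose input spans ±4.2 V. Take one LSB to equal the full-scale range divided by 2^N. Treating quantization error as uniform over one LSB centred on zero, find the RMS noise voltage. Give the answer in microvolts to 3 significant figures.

18.5 µV

The full-scale span is 4.2 − (-4.2) = 8.4 V.
Step size = 8.4/131072 V = 64.087 µV.
RMS of a uniform error over width LSB is LSB/√12 = 18.5 µV.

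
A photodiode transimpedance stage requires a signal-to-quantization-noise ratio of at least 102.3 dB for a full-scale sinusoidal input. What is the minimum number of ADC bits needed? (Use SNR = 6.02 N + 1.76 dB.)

17 bits

6.02 N + 1.76 ≥ 102.3 gives N ≥ 16.701, so the minimum integer is 17.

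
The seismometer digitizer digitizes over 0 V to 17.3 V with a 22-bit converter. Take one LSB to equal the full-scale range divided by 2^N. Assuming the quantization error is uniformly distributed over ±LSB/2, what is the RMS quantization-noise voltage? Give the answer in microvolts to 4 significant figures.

Range is 17.3 V.
Step size = 17.3/4194304 V = 4.12464 µV.
σ_q = LSB/√12 = 4.12464 µV/3.4641 = 1.191 µV.

1.191 µV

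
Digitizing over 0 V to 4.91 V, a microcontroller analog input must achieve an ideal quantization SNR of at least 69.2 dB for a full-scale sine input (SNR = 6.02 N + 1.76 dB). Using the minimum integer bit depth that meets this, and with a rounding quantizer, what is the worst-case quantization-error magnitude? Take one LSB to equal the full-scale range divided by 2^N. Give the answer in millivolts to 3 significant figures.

0.599 mV

V_FS = 4.91 V.
N ≥ (69.2 − 1.76)/6.02 = 11.203 → N_min = 12.
LSB = 4.91 V ÷ 2^12 = 4.91/4096 V = 1.1987 mV.
Max error for round-to-nearest is LSB/2 = 0.599 mV.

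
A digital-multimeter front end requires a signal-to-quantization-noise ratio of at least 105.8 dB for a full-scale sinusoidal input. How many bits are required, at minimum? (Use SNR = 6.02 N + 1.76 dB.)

18 bits

6.02 N + 1.76 ≥ 105.8 gives N ≥ 17.282, so the minimum integer is 18.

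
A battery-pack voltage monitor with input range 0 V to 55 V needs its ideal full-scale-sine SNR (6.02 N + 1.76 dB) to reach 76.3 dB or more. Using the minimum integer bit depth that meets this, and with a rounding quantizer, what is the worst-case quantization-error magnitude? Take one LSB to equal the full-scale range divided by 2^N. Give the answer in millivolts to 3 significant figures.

3.36 mV

Full-scale range = 55 V.
Solving 6.02 N ≥ 76.3 − 1.76: N ≥ 12.382. Round up → N = 13.
LSB = 55 V ÷ 2^13 = 55/8192 V = 6.7139 mV.
Max error for round-to-nearest is LSB/2 = 3.36 mV.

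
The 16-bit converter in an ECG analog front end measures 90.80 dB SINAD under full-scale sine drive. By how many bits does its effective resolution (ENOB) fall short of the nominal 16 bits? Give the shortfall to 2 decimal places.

1.21 bits

N_eff = (90.80 − 1.76)/6.02 = 14.7907 bits.
Lost resolution: 16 − 14.7907 = 1.2093 bits.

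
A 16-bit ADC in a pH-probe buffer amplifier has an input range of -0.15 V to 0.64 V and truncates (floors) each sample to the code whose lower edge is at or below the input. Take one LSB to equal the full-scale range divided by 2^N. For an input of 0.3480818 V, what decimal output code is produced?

41319

The full-scale span is 0.64 − (-0.15) = 0.79 V. LSB = 0.79 V / 2^16 ≈ 12.05 µV.
V_in − V_min = 0.3480818 − (-0.15) = 0.4980818 V.
Divide by LSB: 0.4980818 × 65536/0.79 = 41319.3530.
Truncating gives code 41319.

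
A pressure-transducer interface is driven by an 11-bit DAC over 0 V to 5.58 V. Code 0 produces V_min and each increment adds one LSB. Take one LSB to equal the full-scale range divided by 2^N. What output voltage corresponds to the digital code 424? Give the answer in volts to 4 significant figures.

1.155 V

Full-scale range = 5.58 V. LSB = 5.58 V / 2^11.
V_out = V_min + code × LSB = 0 V + 424 × 5.58 V / 2048
      = 0 + 1.15523 = 1.15523 V.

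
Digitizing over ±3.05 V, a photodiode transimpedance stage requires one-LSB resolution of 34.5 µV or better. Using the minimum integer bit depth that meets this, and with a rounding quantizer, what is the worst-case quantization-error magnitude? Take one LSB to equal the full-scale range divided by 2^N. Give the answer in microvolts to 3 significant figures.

Span: 3.05 V − (-3.05 V) = 6.1 V.
6.1 V / 34.5 µV = 176800. Since 2^17 = 131072 and 2^18 = 262144, N = 18.
Step size = 6.1/262144 V = 23.270 µV.
Max error for round-to-nearest is LSB/2 = 11.6 µV.

11.6 µV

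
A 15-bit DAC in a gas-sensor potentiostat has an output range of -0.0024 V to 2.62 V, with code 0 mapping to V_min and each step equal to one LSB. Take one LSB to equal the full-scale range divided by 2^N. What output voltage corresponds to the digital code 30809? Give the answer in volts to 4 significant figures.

Full-scale range = 2.62 V − (-0.0024 V) = 2.6224 V. LSB = 2.6224 V / 2^15.
V_out = V_min + code × LSB = -0.0024 V + 30809 × 2.6224 V / 32768
      = -0.0024 + 2.46562 = 2.46322 V.

2.463 V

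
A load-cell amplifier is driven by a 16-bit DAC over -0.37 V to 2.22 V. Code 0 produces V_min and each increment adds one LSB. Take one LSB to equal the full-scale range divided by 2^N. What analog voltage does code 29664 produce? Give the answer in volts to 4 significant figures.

Full-scale range = 2.22 V − (-0.37 V) = 2.59 V. LSB = 2.59 V / 2^16.
Output = V_min + (29664/65536) × range = -0.37 + 0.452637 × 2.59 V
      = -0.37 + 1.17233 = 0.802329 V.

0.8023 V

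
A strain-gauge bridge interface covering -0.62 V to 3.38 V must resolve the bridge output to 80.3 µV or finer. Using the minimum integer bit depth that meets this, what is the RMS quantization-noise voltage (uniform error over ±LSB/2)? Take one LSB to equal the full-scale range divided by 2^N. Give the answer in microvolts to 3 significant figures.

17.6 µV

Full-scale range = 3.38 V − (-0.62 V) = 4 V.
4 V / 80.3 µV = 49810. Since 2^15 = 32768 and 2^16 = 65536, N = 16.
Step size = 4/65536 V = 61.035 µV.
V_rms = LSB/√12 = 17.6 µV.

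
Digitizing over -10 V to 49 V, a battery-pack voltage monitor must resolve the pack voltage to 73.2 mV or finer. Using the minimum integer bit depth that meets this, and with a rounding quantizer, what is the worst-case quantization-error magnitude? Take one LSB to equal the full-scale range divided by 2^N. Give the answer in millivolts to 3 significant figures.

The full-scale span is 49 − (-10) = 59 V.
Required number of levels: 59/73.2 mV = 806.01; smallest N with 2^N ≥ that is 10.
LSB = 59 V / 2^10 = 57.617 mV.
Max error for round-to-nearest is LSB/2 = 28.8 mV.

28.8 mV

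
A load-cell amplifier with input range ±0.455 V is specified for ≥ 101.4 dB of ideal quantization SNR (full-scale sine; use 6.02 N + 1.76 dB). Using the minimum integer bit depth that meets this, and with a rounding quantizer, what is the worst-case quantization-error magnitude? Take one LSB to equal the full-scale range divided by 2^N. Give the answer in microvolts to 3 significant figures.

3.47 µV

Range = 0.455 − (-0.455) = 0.91 V.
6.02 N + 1.76 ≥ 101.4 gives N ≥ 16.551, so the minimum integer is 17.
LSB = 0.91 V ÷ 2^17 = 0.91/131072 V = 6.9427 µV.
Max error for round-to-nearest is LSB/2 = 3.47 µV.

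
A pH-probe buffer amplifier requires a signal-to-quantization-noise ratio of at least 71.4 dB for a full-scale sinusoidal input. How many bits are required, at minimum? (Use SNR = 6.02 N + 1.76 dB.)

12 bits

6.02 N + 1.76 ≥ 71.4 gives N ≥ 11.568, so the minimum integer is 12.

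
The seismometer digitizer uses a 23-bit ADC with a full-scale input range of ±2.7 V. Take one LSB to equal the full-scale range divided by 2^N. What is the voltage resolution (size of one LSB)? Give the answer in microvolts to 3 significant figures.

Range = 2.7 − (-2.7) = 5.4 V.
Number of codes = 2^23 = 8388608.
LSB = 5.4 V / 2^23 = 0.644 µV.

0.644 µV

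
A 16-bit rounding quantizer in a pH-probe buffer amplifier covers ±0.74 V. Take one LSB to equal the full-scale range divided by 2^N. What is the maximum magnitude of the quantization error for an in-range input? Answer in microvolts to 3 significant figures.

Span: 0.74 V − (-0.74 V) = 1.48 V.
LSB = 1.48 V ÷ 2^16 = 1.48/65536 V = 22.583 µV.
Worst-case error for round-to-nearest is half an LSB: 11.3 µV.

11.3 µV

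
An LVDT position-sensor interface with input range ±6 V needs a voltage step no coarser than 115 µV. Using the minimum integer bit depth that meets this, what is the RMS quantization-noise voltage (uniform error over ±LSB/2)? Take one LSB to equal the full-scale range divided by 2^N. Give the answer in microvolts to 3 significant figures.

26.4 µV

Full-scale range = 6 V − (-6 V) = 12 V.
12 V / 115 µV = 104300. Since 2^16 = 65536 and 2^17 = 131072, N = 17.
LSB = 12 V ÷ 2^17 = 12/131072 V = 91.553 µV.
RMS noise = LSB/√12 = 26.4 µV.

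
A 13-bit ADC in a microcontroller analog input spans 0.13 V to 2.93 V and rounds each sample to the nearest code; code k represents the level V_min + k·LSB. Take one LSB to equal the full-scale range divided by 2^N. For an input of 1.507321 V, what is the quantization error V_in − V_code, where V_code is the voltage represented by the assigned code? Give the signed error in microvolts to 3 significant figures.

−120 µV

Range = 2.93 − (0.13) = 2.8 V. LSB = 2.8 V / 2^13 ≈ 341.8 µV.
(1.507321 − (0.13)) / LSB = 1.377321 × 8192/2.8 = 4029.6477. Nearest integer: k = 4030.
Reconstructed level: 0.13 + 4030 × 2.8/8192 V = 1.507441406 V.
Error = V_in − V_code = 1.507321 − (1.507441406) = −120 µV.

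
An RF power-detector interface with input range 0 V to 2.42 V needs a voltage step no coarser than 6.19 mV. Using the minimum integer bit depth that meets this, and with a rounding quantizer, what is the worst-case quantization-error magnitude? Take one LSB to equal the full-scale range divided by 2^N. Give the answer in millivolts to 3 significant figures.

Full-scale range = 2.42 V.
Required number of levels: 2.42/6.19 mV = 390.95; smallest N with 2^N ≥ that is 9.
LSB = 2.42 V ÷ 2^9 = 2.42/512 V = 4.7266 mV.
|e|_max = LSB/2 = 2.36 mV.

2.36 mV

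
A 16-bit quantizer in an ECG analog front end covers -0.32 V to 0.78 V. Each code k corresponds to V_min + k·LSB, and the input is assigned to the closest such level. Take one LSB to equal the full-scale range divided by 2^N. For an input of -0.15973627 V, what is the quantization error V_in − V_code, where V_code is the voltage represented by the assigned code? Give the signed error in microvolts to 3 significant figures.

+3.72 µV

Range = 0.78 − (-0.32) = 1.1 V. LSB = 1.1 V / 2^16 ≈ 16.78 µV.
Position in LSBs: (-0.15973627 − (-0.32)) × 65536/1.1 = 9548.2216; rounding gives k = 9548.
Reconstructed level: -0.32 + 9548 × 1.1/65536 V = -0.15973999023 V.
e = -0.15973627 − (-0.15973999023) = +3.72 µV.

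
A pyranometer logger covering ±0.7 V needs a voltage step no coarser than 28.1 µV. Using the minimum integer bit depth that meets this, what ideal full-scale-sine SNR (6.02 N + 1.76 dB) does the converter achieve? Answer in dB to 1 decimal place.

The full-scale span is 0.7 − (-0.7) = 1.4 V.
Need 2^N ≥ 1.4 V / 28.1 µV = 49820 → N_min = 16.
SNR = 6.02 × 16 + 1.76 = 98.08 dB.

98.1 dB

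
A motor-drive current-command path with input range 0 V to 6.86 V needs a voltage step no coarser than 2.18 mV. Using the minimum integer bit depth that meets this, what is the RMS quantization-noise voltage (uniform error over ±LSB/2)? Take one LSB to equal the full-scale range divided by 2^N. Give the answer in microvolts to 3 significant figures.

483 µV

Full-scale range = 6.86 V.
Need 2^N ≥ 6.86 V / 2.18 mV = 3147 → N_min = 12.
Step size = 6.86/4096 V = 1.6748 mV.
σ_q = LSB/√12 = 1.6748 mV/3.4641 = 483 µV.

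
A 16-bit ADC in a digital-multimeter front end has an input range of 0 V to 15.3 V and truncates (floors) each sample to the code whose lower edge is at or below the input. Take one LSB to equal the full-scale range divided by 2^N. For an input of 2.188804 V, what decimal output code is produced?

9375

Span = 15.3 V. LSB = 15.3 V / 2^16 ≈ 233.5 µV.
V_in − V_min = 2.188804 − (0) = 2.188804 V.
Divide by LSB: 2.188804 × 65536/15.3 = 9375.5202.
Truncating gives code 9375.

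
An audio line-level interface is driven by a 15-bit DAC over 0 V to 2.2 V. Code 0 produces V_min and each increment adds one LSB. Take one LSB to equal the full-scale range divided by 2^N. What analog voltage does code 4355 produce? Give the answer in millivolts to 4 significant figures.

Full-scale range = 2.2 V. LSB = 2.2 V / 2^15.
V_out = 0 + 4355 × (2.2/32768) V
      = 0 V + 0.292389 V = 0.292389 V.

292.4 mV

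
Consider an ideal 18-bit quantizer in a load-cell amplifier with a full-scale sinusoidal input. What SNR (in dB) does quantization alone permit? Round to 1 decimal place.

110.1 dB

For an ideal N-bit converter with full-scale sine input, SNR = 6.02 N + 1.76 dB. SNR = 6.02 × 18 + 1.76 = 108.36 + 1.76 = 110.12 dB.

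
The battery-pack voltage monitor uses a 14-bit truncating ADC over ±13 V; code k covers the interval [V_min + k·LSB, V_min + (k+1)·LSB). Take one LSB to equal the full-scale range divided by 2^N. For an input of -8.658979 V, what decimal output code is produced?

Span: 13 V − (-13 V) = 26 V. LSB = 26 V / 2^14 ≈ 1.587 mV.
V_in − V_min = -8.658979 − (-13) = 4.341021 V.
Divide by LSB: 4.341021 × 16384/26 = 2735.5111.
Truncating gives code 2735.

2735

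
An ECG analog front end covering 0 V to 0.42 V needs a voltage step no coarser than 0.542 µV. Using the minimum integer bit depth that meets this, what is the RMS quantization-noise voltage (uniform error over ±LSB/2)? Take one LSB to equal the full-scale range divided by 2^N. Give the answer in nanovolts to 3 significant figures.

116 nV

V_FS = 0.42 V.
Need 2^N ≥ 0.42 V / 0.542 µV = 774900 → N_min = 20.
LSB = 0.42 V / 2^20 = 400.54 nV.
V_rms = LSB/√12 = 116 nV.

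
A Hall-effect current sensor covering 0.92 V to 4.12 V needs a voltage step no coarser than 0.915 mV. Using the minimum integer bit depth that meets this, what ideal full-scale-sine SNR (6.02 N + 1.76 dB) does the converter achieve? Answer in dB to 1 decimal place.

74.0 dB

The full-scale span is 4.12 − (0.92) = 3.2 V.
Need 2^N ≥ 3.2 V / 0.915 mV = 3497 → N_min = 12.
6.02(12) + 1.76 = 74.00 dB.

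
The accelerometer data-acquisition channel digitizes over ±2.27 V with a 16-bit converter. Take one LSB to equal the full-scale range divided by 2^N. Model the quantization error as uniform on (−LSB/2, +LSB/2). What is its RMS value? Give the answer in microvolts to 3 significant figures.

20.0 µV

Range = 2.27 − (-2.27) = 4.54 V.
LSB = 4.54 V / 2^16 = 69.275 µV.
V_rms = LSB/√12 = 69.275 µV / √12 = 20.0 µV.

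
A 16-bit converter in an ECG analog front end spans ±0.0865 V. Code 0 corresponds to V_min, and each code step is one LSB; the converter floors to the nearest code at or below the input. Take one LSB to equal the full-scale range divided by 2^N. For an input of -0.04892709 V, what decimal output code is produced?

14233

Span: 0.0865 V − (-0.0865 V) = 0.173 V. LSB = 0.173 V / 2^16 ≈ 2.640 µV.
V_in − V_min = -0.04892709 − (-0.0865) = 0.03757291 V.
Divide by LSB: 0.03757291 × 65536/0.173 = 14233.4002.
Truncating gives code 14233.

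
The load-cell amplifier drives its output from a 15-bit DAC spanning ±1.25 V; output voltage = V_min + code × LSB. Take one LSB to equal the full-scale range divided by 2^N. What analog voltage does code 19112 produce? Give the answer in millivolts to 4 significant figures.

The full-scale span is 1.25 − (-1.25) = 2.5 V. LSB = 2.5 V / 2^15.
V_out = -1.25 + 19112 × (2.5/32768) V
      = -1.25 V + 1.45813 V = 0.208130 V.

208.1 mV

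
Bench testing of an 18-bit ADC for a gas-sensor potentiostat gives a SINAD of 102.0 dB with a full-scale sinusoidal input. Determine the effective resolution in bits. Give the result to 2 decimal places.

16.65 bits

ENOB = (SINAD − 1.76) / 6.02 = (102.0 − 1.76) / 6.02 = 100.24 / 6.02 = 16.6512.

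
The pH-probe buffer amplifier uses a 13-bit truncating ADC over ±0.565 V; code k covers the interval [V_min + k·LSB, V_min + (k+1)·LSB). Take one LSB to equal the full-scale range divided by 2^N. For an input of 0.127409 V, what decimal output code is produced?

5019

The full-scale span is 0.565 − (-0.565) = 1.13 V. LSB = 1.13 V / 2^13 ≈ 137.9 µV.
V_in − V_min = 0.127409 − (-0.565) = 0.692409 V.
Divide by LSB: 0.692409 × 8192/1.13 = 5019.6589.
Truncating gives code 5019.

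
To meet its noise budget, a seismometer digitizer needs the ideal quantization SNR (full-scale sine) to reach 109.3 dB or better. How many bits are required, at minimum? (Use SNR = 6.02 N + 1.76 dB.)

18 bits

N ≥ (109.3 − 1.76)/6.02 = 17.864 → N_min = 18.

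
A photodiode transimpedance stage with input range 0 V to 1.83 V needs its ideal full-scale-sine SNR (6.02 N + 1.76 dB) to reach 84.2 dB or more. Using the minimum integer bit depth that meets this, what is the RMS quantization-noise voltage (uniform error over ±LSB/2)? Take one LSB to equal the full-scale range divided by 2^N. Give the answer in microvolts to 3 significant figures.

32.2 µV

Range is 1.83 V.
Required N = ⌈(84.2 − 1.76)/6.02⌉ = ⌈13.694⌉ = 14.
One LSB is 1.83 V / 16384 = 111.69 µV.
σ_q = LSB/√12 = 111.69 µV/3.4641 = 32.2 µV.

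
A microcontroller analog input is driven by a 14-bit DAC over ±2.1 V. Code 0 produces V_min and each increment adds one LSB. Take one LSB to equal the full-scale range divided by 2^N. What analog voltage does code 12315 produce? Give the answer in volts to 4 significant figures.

1.057 V

The full-scale span is 2.1 − (-2.1) = 4.2 V. LSB = 4.2 V / 2^14.
V_out = -2.1 + 12315 × (4.2/16384) V
      = -2.1 + 3.15692 = 1.05692 V.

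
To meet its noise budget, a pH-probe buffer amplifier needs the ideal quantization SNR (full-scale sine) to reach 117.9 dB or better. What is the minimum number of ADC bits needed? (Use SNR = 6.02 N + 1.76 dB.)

N ≥ (117.9 − 1.76)/6.02 = 19.292 → N_min = 20.

20 bits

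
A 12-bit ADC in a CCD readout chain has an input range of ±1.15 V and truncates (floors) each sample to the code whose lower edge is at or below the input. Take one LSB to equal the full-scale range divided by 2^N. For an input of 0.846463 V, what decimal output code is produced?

3555

Span: 1.15 V − (-1.15 V) = 2.3 V. LSB = 2.3 V / 2^12 ≈ 0.5615 mV.
V_in − V_min = 0.846463 − (-1.15) = 1.996463 V.
Divide by LSB: 1.996463 × 4096/2.3 = 3555.4402.
Truncating gives code 3555.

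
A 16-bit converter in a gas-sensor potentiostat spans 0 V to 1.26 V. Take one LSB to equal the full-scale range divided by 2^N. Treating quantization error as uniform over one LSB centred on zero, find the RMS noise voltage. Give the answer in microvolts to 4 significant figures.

Span = 1.26 V.
LSB = 1.26 V / 2^16 = 19.2261 µV.
V_rms = LSB/√12 = 19.2261 µV / √12 = 5.550 µV.

5.550 µV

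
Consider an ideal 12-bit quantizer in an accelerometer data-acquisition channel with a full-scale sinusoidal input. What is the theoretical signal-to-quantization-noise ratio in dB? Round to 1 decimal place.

SNR = 6.02·12 + 1.76 = 74.00 dB.

74.0 dB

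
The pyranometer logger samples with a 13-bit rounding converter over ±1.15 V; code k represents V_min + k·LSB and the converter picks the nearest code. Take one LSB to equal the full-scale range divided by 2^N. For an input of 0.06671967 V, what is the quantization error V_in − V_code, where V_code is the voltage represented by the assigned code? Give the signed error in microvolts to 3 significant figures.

−102 µV

Full-scale range = 1.15 V − (-1.15 V) = 2.3 V. LSB = 2.3 V / 2^13 ≈ 280.8 µV.
(V_in − V_min)/LSB = (0.06671967 − (-1.15)) × 8192/2.3 = 4333.6381 → nearest code k = 4334.
V_code = V_min + k × range/2^13 = -1.15 + 4334 × 2.3/8192 = 0.06682128906 V.
V_in − V_code = 0.06671967 − (0.06682128906) = −102 µV.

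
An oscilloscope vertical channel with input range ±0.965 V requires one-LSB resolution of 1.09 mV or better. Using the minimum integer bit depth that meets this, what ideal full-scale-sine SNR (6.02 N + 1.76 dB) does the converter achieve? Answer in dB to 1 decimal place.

Span: 0.965 V − (-0.965 V) = 1.93 V.
Required number of levels: 1.93/1.09 mV = 1770.6; smallest N with 2^N ≥ that is 11.
SNR = 6.02 × 11 + 1.76 = 67.98 dB.

68.0 dB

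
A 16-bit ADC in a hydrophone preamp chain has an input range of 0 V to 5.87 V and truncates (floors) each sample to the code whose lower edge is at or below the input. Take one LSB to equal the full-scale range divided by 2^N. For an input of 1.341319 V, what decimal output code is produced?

Full-scale range = 5.87 V. LSB = 5.87 V / 2^16 ≈ 89.57 µV.
V_in − V_min = 1.341319 − (0) = 1.341319 V.
Divide by LSB: 1.341319 × 65536/5.87 = 14975.2439.
Truncating gives code 14975.

14975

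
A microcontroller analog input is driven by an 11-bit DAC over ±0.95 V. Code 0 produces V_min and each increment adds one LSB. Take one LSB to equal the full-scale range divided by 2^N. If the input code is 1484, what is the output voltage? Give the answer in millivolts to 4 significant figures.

The full-scale span is 0.95 − (-0.95) = 1.9 V. LSB = 1.9 V / 2^11.
V_out = -0.95 + 1484 × (1.9/2048) V
      = -0.95 + 1.37676 = 0.426758 V.

426.8 mV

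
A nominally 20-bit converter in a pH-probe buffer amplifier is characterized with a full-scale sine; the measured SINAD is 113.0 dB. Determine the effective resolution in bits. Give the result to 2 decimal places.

ENOB = (SINAD − 1.76) / 6.02 = (113.0 − 1.76) / 6.02 = 111.24 / 6.02 = 18.4784.

18.48 bits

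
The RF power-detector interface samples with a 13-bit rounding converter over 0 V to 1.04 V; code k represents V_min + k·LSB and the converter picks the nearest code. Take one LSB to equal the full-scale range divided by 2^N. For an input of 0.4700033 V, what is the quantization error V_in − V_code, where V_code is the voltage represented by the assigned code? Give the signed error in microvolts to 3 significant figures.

Span = 1.04 V. LSB = 1.04 V / 2^13 ≈ 127.0 µV.
Position in LSBs: (0.4700033 − (0)) × 8192/1.04 = 3702.1798; rounding gives k = 3702.
V_code = 0 + (3702/8192) × 1.04 = 0.4699804688 V.
Error = V_in − V_code = 0.4700033 − (0.4699804688) = +22.8 µV.

+22.8 µV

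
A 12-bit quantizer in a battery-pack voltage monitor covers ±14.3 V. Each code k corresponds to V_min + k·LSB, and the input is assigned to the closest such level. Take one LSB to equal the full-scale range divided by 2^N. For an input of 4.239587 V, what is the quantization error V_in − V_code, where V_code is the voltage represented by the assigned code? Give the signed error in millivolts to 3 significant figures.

+1.26 mV

Full-scale range = 14.3 V − (-14.3 V) = 28.6 V. LSB = 28.6 V / 2^12 ≈ 6.982 mV.
(4.239587 − (-14.3)) / LSB = 18.539587 × 4096/28.6 = 2655.1800. Nearest integer: k = 2655.
V_code = -14.3 + (2655/4096) × 28.6 = 4.238330078 V.
e = 4.239587 − (4.238330078) = +1.26 mV.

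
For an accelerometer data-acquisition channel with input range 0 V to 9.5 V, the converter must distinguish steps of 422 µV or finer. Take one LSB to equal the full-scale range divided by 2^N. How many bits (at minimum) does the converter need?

V_FS = 9.5 V.
Required number of levels: 9.5/422 µV = 22512; smallest N with 2^N ≥ that is 15.

15 bits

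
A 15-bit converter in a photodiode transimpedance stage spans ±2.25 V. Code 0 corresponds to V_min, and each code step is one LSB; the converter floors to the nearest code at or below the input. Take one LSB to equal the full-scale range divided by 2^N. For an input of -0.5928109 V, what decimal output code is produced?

Range = 2.25 − (-2.25) = 4.5 V. LSB = 4.5 V / 2^15 ≈ 137.3 µV.
code = ⌊(V_in − V_min)/LSB⌋ = ⌊(V_in − V_min) × 2^15 / range⌋
     = ⌊(-0.5928109 − (-2.25)) × 32768 / 4.5⌋ = ⌊1.6571891 × 32768/4.5⌋
     = ⌊12067.283⌋ = 12067.

12067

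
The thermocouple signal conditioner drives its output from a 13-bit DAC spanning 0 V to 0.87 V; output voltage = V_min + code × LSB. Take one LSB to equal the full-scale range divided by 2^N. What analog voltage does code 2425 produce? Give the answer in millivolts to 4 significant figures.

257.5 mV

Full-scale range = 0.87 V. LSB = 0.87 V / 2^13.
V_out = V_min + code × LSB = 0 V + 2425 × 0.87 V / 8192
      = 0 + 0.257538 = 0.257538 V.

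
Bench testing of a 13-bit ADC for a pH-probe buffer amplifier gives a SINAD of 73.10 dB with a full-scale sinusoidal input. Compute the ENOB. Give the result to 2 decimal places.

ENOB = (73.10 − 1.76)/6.02 = 11.8505 bits.

11.85 bits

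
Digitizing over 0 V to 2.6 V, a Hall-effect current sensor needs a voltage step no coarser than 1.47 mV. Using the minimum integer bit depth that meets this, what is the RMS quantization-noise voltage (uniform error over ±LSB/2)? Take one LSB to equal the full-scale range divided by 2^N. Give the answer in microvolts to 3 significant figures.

366 µV

Range is 2.6 V.
Required number of levels: 2.6/1.47 mV = 1768.7; smallest N with 2^N ≥ that is 11.
LSB = 2.6 V ÷ 2^11 = 2.6/2048 V = 1.2695 mV.
σ_q = LSB/√12 = 1.2695 mV/3.4641 = 366 µV.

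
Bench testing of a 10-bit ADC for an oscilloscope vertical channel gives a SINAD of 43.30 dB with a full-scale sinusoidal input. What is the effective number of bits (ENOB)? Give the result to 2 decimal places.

6.90 bits

(43.30 − 1.76) / 6.02 = 41.54/6.02 = 6.9003 effective bits.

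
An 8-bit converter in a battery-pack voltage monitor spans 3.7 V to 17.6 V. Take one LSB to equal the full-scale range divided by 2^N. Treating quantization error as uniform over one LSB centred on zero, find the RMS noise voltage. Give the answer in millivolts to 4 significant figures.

Range = 17.6 − (3.7) = 13.9 V.
LSB = 13.9 V ÷ 2^8 = 13.9/256 V = 54.2969 mV.
V_rms = LSB/√12 = 54.2969 mV / √12 = 15.67 mV.

15.67 mV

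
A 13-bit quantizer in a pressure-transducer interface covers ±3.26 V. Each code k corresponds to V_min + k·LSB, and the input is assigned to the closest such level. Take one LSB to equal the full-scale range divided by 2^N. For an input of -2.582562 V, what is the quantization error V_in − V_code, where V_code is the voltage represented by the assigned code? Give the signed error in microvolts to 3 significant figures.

+128 µV

Span: 3.26 V − (-3.26 V) = 6.52 V. LSB = 6.52 V / 2^13 ≈ 0.7959 mV.
(V_in − V_min)/LSB = (-2.582562 − (-3.26)) × 8192/6.52 = 851.1614 → nearest code k = 851.
V_code = V_min + k × range/2^13 = -3.26 + 851 × 6.52/8192 = -2.582690430 V.
V_in − V_code = -2.582562 − (-2.582690430) = +128 µV.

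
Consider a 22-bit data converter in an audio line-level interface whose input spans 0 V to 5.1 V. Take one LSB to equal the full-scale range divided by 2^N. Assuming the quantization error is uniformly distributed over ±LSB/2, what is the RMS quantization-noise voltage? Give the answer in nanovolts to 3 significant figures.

351 nV

V_FS = 5.1 V.
One LSB is 5.1 V / 4194304 = 1.2159 µV.
For a uniform distribution on [−LSB/2, +LSB/2], V_rms = LSB/√12 = 1.2159 µV/3.4641 = 351 nV.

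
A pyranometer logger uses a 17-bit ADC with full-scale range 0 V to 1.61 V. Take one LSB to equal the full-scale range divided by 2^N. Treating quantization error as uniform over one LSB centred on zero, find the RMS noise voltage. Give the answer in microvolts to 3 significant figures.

3.55 µV

Span = 1.61 V.
One LSB is 1.61 V / 131072 = 12.283 µV.
For a uniform distribution on [−LSB/2, +LSB/2], V_rms = LSB/√12 = 12.283 µV/3.4641 = 3.55 µV.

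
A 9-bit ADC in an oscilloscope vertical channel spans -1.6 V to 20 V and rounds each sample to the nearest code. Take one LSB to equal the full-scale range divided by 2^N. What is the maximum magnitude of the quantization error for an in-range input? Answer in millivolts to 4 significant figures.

Range = 20 − (-1.6) = 21.6 V.
LSB = 21.6 V / 2^9 = 42.1875 mV.
A rounding quantizer has |error| ≤ LSB/2 = 21.09 mV.

21.09 mV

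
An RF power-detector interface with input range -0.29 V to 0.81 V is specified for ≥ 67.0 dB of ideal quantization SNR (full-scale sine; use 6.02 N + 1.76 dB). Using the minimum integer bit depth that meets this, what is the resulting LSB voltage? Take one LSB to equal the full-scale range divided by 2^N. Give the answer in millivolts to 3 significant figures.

0.537 mV

Full-scale range = 0.81 V − (-0.29 V) = 1.1 V.
Solving 6.02 N ≥ 67.0 − 1.76: N ≥ 10.837. Round up → N = 11.
LSB = 1.1 V / 2^11 = 0.537 mV.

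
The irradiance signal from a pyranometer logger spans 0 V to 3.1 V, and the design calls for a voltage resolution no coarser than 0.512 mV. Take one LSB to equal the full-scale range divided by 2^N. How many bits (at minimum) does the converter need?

13 bits

V_FS = 3.1 V.
Need 2^N ≥ 3.1 V / 0.512 mV = 6055 → N_min = 13.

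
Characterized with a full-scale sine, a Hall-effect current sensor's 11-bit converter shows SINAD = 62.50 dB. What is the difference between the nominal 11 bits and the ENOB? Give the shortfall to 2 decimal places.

ENOB = (SINAD − 1.76)/6.02 = (62.50 − 1.76)/6.02 = 10.0897 bits.
11 − 10.0897 = 0.91 bits below nominal.

0.91 bits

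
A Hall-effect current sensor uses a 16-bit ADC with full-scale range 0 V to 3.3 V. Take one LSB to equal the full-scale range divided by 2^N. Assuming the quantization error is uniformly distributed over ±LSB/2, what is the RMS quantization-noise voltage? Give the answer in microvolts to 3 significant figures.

Full-scale range = 3.3 V.
LSB = 3.3 V ÷ 2^16 = 3.3/65536 V = 50.354 µV.
RMS of a uniform error over width LSB is LSB/√12 = 14.5 µV.

14.5 µV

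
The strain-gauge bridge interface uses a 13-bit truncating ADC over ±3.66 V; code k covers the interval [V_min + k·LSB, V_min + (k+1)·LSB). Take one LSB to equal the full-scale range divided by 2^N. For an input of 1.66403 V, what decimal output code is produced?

Span: 3.66 V − (-3.66 V) = 7.32 V. LSB = 7.32 V / 2^13 ≈ 0.8936 mV.
V_in − V_min = 1.66403 − (-3.66) = 5.32403 V.
Divide by LSB: 5.32403 × 8192/7.32 = 5958.2587.
Truncating gives code 5958.

5958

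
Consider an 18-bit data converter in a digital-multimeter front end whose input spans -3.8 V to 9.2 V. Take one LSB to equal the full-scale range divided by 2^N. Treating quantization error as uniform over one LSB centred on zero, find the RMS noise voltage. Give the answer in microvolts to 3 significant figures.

14.3 µV

Range = 9.2 − (-3.8) = 13 V.
LSB = 13 V ÷ 2^18 = 13/262144 V = 49.591 µV.
σ_q = LSB/√12 = 49.591 µV/3.4641 = 14.3 µV.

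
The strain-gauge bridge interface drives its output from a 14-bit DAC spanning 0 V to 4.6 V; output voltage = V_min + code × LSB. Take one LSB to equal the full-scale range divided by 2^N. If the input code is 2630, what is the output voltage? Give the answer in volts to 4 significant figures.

0.7384 V

Full-scale range = 4.6 V. LSB = 4.6 V / 2^14.
V_out = V_min + code × LSB = 0 V + 2630 × 4.6 V / 16384
      = 0 + 0.738403 = 0.738403 V.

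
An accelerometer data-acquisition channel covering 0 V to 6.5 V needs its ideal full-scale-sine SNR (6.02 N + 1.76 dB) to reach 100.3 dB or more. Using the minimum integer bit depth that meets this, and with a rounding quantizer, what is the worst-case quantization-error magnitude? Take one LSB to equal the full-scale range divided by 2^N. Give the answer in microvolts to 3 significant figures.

Span = 6.5 V.
6.02 N + 1.76 ≥ 100.3 gives N ≥ 16.369, so the minimum integer is 17.
Step size = 6.5/131072 V = 49.591 µV.
Max error for round-to-nearest is LSB/2 = 24.8 µV.

24.8 µV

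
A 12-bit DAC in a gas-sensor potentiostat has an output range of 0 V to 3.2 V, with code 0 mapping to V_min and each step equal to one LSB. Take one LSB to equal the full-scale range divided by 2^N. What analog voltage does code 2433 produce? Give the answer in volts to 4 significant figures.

1.901 V

Full-scale range = 3.2 V. LSB = 3.2 V / 2^12.
V_out = 0 + 2433 × (3.2/4096) V
      = 0 + 1.90078 = 1.90078 V.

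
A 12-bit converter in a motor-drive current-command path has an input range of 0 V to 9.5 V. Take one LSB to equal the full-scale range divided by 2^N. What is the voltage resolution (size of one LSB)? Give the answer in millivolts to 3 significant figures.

Range is 9.5 V.
There are 2^12 = 4096 steps.
Step size = 9.5/4096 V = 2.32 mV.

2.32 mV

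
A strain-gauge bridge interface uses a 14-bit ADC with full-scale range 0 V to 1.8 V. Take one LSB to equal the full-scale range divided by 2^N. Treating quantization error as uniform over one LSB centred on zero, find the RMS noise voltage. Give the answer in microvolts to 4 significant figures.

31.71 µV

Range is 1.8 V.
Step size = 1.8/16384 V = 109.863 µV.
σ_q = LSB/√12 = 109.863 µV/3.4641 = 31.71 µV.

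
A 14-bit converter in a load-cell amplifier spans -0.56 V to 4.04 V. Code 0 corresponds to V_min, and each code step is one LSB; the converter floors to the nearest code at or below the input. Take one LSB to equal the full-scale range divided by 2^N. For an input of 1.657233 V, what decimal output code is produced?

Span: 4.04 V − (-0.56 V) = 4.6 V. LSB = 4.6 V / 2^14 ≈ 280.8 µV.
V_in − V_min = 1.657233 − (-0.56) = 2.217233 V.
Divide by LSB: 2.217233 × 16384/4.6 = 7897.2055.
Truncating gives code 7897.

7897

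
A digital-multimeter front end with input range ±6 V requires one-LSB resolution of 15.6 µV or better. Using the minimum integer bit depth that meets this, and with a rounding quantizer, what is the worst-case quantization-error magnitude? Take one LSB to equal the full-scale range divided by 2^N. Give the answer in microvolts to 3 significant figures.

5.72 µV

Range = 6 − (-6) = 12 V.
Required number of levels: 12/15.6 µV = 769230; smallest N with 2^N ≥ that is 20.
One LSB is 12 V / 1048576 = 11.444 µV.
Half an LSB is 5.72 µV.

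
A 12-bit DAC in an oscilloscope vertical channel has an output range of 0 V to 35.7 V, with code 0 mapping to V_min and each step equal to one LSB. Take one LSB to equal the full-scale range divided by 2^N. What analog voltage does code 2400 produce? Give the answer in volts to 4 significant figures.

Range is 35.7 V. LSB = 35.7 V / 2^12.
V_out = V_min + code × LSB = 0 V + 2400 × 35.7 V / 4096
      = 0 + 20.9180 = 20.9180 V.

20.92 V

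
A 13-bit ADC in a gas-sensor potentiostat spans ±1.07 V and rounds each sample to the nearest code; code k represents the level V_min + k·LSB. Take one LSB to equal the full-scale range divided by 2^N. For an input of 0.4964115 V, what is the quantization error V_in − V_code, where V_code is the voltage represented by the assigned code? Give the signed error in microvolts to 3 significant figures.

+73.6 µV

Range = 1.07 − (-1.07) = 2.14 V. LSB = 2.14 V / 2^13 ≈ 261.2 µV.
(0.4964115 − (-1.07)) / LSB = 1.5664115 × 8192/2.14 = 5996.2818. Nearest integer: k = 5996.
V_code = -1.07 + (5996/8192) × 2.14 = 0.4963378906 V.
e = 0.4964115 − (0.4963378906) = +73.6 µV.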